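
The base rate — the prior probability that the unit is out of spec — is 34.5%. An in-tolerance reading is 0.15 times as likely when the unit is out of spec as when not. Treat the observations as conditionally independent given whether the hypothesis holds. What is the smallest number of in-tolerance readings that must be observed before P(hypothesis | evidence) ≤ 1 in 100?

Prior odds = 0.345/0.655 = 69/131.
Likelihood ratio per in-tolerance reading = 0.15.
Target posterior odds = 0.01/0.99 = 1/99.
Require 0.15ⁿ ≤ 1/99 ÷ (69/131) = 131/6831.
0.15² = 0.0225 is still above 131/6831 but 0.15³ = 0.003375 is at or below it, so n = 3.

3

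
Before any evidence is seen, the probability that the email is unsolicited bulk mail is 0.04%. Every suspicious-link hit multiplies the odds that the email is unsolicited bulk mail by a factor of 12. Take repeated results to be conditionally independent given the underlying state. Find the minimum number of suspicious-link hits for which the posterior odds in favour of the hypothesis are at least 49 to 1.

5

Prior odds: 0.0004 ÷ 0.9996 = 1/2499.
Likelihood ratio per suspicious-link hit = 12.
Target odds = 49.
Require 12ⁿ ≥ 49 ÷ (1/2499) = 122451.
12⁴ = 20736 falls short of 122451 but 12⁵ = 248832 reaches it, so n = 5.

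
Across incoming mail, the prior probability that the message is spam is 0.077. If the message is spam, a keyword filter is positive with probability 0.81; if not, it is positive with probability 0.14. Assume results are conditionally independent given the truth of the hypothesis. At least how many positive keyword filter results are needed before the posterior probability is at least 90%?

Prior odds = 0.077/0.923 = 77/923.
Likelihood ratio of a positive = 0.81/0.14 = 81/14.
Target odds: 0.9 ÷ 0.1 = 9.
Need (77/923) × (81/14)ⁿ ≥ 9, i.e. (81/14)ⁿ ≥ 8307/77.
(81/14)² = 6561/196 falls short of 8307/77 but (81/14)³ = 531441/2744 reaches it, so n = 3.

3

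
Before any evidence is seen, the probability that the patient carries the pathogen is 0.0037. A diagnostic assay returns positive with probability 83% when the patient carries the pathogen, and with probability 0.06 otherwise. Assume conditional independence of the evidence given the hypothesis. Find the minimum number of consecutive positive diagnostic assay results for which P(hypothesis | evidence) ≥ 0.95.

Prior odds: 0.0037 ÷ 0.9963 = 37/9963.
Likelihood ratio of a positive result = 0.83/0.06 = 83/6.
Target odds: 0.95 ÷ 0.05 = 19.
Require (83/6)ⁿ ≥ 19 ÷ (37/9963) = 189297/37.
(83/6)³ = 571787/216 falls short of 189297/37 but (83/6)⁴ = 47458321/1296 reaches it, so n = 4.

4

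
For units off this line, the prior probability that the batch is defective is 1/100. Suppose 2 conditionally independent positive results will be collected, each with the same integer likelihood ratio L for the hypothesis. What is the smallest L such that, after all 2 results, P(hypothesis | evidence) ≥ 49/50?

70

Prior odds = 0.01/0.99 = 1/99.
Target odds = 0.98/0.02 = 49.
Need L² ≥ 49 ÷ (1/99) = 4851.
69² = 4761 < 4851 ≤ 4900 = 70², so L = 70.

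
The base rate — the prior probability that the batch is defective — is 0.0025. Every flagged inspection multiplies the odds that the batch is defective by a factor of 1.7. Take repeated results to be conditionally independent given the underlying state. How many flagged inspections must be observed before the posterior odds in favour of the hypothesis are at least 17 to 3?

15

Prior odds: 0.0025 ÷ 0.9975 = 1/399.
Likelihood ratio per flagged inspection = 1.7.
Target odds = 17/3.
Need (1/399) × 1.7ⁿ ≥ 17/3, i.e. 1.7ⁿ ≥ 2261.
1.7¹⁴ ≈1683.78 falls short of 2261 but 1.7¹⁵ ≈2862.42 reaches it, so n = 15.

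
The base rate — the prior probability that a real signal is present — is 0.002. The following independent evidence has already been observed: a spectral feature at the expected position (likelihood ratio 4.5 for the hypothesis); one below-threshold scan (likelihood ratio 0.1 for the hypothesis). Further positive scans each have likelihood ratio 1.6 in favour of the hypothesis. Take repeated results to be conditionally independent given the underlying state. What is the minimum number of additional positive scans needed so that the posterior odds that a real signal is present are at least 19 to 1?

22

Prior odds = 0.002/0.998 = 1/499.
Combined Bayes factor of the evidence already in hand = 4.5 × 0.1 = 0.45.
Odds after that evidence = (1/499) × 0.45 = 9/9980.
Target odds = 19.
Need 1.6ⁿ ≥ 19 ÷ (9/9980) = 189620/9.
1.6²¹ ≈19342.8 falls short of 189620/9 but 1.6²² ≈30948.5 reaches it, so n = 22.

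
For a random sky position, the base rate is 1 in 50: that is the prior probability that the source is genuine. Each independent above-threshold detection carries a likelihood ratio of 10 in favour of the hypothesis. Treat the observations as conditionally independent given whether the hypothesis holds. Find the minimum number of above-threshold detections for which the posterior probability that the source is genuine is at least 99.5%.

4

Prior odds: 0.02 ÷ 0.98 = 1/49.
Likelihood ratio per above-threshold detection = 10.
Target posterior odds = 0.995/0.005 = 199.
Require 10ⁿ ≥ 199 ÷ (1/49) = 9751.
10³ = 1000 falls short of 9751 but 10⁴ = 10000 reaches it, so n = 4.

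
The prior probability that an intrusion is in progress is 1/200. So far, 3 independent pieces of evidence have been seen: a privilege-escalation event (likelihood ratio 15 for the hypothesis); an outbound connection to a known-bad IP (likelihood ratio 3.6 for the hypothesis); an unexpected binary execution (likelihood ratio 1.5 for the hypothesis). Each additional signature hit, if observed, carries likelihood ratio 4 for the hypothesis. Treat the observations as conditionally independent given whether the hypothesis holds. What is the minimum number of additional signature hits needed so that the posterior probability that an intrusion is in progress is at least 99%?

4

Prior odds = 0.005/0.995 = 1/199.
Combined Bayes factor of the evidence already in hand = 15 × 3.6 × 1.5 = 81.
Odds after that evidence = (1/199) × 81 = 81/199.
Target odds = 0.99/0.01 = 99.
Need 4ⁿ ≥ 99 ÷ (81/199) = 2189/9.
4³ = 64 falls short of 2189/9 but 4⁴ = 256 reaches it, so n = 4.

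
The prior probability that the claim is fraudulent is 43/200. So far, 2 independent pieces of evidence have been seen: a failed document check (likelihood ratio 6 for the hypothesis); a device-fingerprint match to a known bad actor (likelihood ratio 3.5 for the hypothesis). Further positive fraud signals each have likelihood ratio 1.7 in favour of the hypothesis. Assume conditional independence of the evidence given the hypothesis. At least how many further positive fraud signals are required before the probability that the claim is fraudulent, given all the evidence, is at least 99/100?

6

Prior odds = 0.215/0.785 = 43/157.
Combined Bayes factor of the evidence already in hand = 6 × 3.5 = 21.
Odds after that evidence = (43/157) × 21 = 903/157.
Target odds = 0.99/0.01 = 99.
Need 1.7ⁿ ≥ 99 ÷ (903/157) = 5181/301.
1.7⁵ = 1419857/100000 falls short of 5181/301 but 1.7⁶ = 24137569/1000000 reaches it, so n = 6.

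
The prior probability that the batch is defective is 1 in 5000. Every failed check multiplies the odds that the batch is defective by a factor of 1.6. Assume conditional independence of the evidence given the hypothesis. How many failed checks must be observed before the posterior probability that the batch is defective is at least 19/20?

Prior odds: 0.0002 ÷ 0.9998 = 1/4999.
Likelihood ratio per failed check = 1.6.
Target odds: 0.95 ÷ 0.05 = 19.
Require 1.6ⁿ ≥ 19 ÷ (1/4999) = 94981.
1.6²⁴ ≈79228.2 falls short of 94981 but 1.6²⁵ ≈126765 reaches it, so n = 25.

25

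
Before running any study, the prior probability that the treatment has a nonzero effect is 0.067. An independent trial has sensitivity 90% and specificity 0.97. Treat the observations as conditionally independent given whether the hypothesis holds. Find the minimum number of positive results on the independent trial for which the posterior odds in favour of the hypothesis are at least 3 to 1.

Prior odds: 0.067 ÷ 0.933 = 67/933.
False-positive rate = 1 − 0.97 = 0.03; likelihood ratio of a positive = 0.9/0.03 = 30.
Target odds = 3.
Need (67/933) × 30ⁿ ≥ 3, i.e. 30ⁿ ≥ 2799/67.
30¹ = 30 falls short of 2799/67 but 30² = 900 reaches it, so n = 2.

2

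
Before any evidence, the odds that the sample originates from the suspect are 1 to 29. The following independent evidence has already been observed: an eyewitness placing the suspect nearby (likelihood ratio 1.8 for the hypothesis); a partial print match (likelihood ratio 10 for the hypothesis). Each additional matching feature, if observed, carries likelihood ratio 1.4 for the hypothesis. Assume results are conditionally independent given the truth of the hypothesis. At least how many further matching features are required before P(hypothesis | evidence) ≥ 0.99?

Prior odds = 1/29.
Combined Bayes factor of the evidence already in hand = 1.8 × 10 = 18.
Odds after that evidence = (1/29) × 18 = 18/29.
Target odds = 0.99/0.01 = 99.
Need 1.4ⁿ ≥ 99 ÷ (18/29) = 159.5.
1.4¹⁵ ≈155.568 falls short of 159.5 but 1.4¹⁶ ≈217.795 reaches it, so n = 16.

16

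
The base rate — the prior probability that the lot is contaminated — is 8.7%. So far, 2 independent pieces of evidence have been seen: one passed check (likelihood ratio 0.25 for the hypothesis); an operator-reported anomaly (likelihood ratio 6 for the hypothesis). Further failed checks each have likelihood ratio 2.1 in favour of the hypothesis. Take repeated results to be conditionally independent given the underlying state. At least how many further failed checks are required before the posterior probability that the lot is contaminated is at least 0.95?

Prior odds = 0.087/0.913 = 87/913.
Combined Bayes factor of the evidence already in hand = 0.25 × 6 = 1.5.
Odds after that evidence = (87/913) × 1.5 = 261/1826.
Target odds = 0.95/0.05 = 19.
Need 2.1ⁿ ≥ 19 ÷ (261/1826) = 34694/261.
2.1⁶ = 85766121/1000000 falls short of 34694/261 but 2.1⁷ ≈180.109 reaches it, so n = 7.

7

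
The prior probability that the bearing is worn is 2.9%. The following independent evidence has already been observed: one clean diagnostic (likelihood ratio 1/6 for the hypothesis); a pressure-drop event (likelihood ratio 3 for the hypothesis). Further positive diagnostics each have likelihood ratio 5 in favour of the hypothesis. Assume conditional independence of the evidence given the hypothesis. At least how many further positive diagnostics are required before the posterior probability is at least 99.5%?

6

Prior odds = 0.029/0.971 = 29/971.
Combined Bayes factor of the evidence already in hand = (1/6) × 3 = 0.5.
Odds after that evidence = (29/971) × 0.5 = 29/1942.
Target odds = 0.995/0.005 = 199.
Need 5ⁿ ≥ 199 ÷ (29/1942) = 386458/29.
5⁵ = 3125 falls short of 386458/29 but 5⁶ = 15625 reaches it, so n = 6.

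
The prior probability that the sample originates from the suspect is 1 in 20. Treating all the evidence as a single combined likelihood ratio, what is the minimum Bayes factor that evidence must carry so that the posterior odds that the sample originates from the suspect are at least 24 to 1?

Prior odds = 0.05/0.95 = 1/19.
Target odds = 24.
Required Bayes factor = 24 ÷ (1/19) = 456.

456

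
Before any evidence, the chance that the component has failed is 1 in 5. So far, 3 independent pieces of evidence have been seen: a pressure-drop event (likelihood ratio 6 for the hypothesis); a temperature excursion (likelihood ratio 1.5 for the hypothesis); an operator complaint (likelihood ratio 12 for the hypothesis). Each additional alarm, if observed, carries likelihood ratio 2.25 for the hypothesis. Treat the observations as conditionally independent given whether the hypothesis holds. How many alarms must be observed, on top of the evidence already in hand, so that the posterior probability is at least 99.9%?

5

Prior odds = 0.2/0.8 = 0.25.
Combined Bayes factor of the evidence already in hand = 6 × 1.5 × 12 = 108.
Odds after that evidence = 0.25 × 108 = 27.
Target odds = 0.999/0.001 = 999.
Need 2.25ⁿ ≥ 999 ÷ 27 = 37.
2.25⁴ = 25.62890625 falls short of 37 but 2.25⁵ = 59049/1024 reaches it, so n = 5.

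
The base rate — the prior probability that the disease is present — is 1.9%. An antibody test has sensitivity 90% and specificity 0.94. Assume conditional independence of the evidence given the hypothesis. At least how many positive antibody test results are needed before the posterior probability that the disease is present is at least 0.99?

Prior odds: 0.019 ÷ 0.981 = 19/981.
False-positive rate = 1 − 0.94 = 0.06; likelihood ratio of a positive = 0.9/0.06 = 15.
Target posterior odds = 0.99/0.01 = 99.
Require 15ⁿ ≥ 99 ÷ (19/981) = 97119/19.
15³ = 3375 falls short of 97119/19 but 15⁴ = 50625 reaches it, so n = 4.

4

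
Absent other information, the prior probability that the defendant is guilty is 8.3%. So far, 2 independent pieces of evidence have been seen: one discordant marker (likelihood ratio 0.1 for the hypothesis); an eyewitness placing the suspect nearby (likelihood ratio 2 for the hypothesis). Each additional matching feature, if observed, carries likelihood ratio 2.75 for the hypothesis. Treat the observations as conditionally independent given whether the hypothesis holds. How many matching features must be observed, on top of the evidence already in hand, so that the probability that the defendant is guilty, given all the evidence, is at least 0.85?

6

Prior odds = 0.083/0.917 = 83/917.
Combined Bayes factor of the evidence already in hand = 0.1 × 2 = 0.2.
Odds after that evidence = (83/917) × 0.2 = 83/4585.
Target odds = 0.85/0.15 = 17/3.
Need 2.75ⁿ ≥ 17/3 ÷ (83/4585) = 77945/249.
2.75⁵ = 161051/1024 falls short of 77945/249 but 2.75⁶ = 1771561/4096 reaches it, so n = 6.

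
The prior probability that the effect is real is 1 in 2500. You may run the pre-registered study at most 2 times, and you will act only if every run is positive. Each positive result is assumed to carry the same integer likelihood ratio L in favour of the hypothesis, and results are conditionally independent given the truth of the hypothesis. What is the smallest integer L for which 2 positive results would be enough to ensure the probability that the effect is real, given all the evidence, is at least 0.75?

Prior odds = 0.0004/0.9996 = 1/2499.
Target odds = 0.75/0.25 = 3.
Need L² ≥ 3 ÷ (1/2499) = 7497.
86² = 7396 < 7497 ≤ 7569 = 87², so L = 87.

87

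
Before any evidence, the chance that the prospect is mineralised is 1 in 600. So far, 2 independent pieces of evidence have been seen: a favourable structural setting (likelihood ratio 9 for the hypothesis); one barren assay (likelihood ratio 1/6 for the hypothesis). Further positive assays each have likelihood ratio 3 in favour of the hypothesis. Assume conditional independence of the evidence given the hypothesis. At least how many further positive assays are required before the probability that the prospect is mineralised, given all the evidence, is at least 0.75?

Prior odds = (1/600)/(599/600) = 1/599.
Combined Bayes factor of the evidence already in hand = 9 × (1/6) = 1.5.
Odds after that evidence = (1/599) × 1.5 = 3/1198.
Target odds = 0.75/0.25 = 3.
Need 3ⁿ ≥ 3 ÷ (3/1198) = 1198.
3⁶ = 729 falls short of 1198 but 3⁷ = 2187 reaches it, so n = 7.

7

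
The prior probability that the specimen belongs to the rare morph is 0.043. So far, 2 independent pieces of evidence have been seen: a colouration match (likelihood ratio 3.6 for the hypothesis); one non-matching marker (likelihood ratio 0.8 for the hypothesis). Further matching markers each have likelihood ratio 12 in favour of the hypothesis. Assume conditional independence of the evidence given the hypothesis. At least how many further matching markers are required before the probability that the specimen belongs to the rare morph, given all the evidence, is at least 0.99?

Prior odds = 0.043/0.957 = 43/957.
Combined Bayes factor of the evidence already in hand = 3.6 × 0.8 = 2.88.
Odds after that evidence = (43/957) × 2.88 = 1032/7975.
Target odds = 0.99/0.01 = 99.
Need 12ⁿ ≥ 99 ÷ (1032/7975) = 263175/344.
12² = 144 falls short of 263175/344 but 12³ = 1728 reaches it, so n = 3.

3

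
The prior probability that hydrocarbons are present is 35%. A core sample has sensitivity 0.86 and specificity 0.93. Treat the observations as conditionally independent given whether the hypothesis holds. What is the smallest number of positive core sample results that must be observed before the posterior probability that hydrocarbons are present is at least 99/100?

Prior odds = 0.35/0.65 = 7/13.
False-positive rate = 1 − 0.93 = 0.07; likelihood ratio of a positive = 0.86/0.07 = 86/7.
Target odds: 0.99 ÷ 0.01 = 99.
Need (7/13) × (86/7)ⁿ ≥ 99, i.e. (86/7)ⁿ ≥ 1287/7.
(86/7)² = 7396/49 falls short of 1287/7 but (86/7)³ = 636056/343 reaches it, so n = 3.

3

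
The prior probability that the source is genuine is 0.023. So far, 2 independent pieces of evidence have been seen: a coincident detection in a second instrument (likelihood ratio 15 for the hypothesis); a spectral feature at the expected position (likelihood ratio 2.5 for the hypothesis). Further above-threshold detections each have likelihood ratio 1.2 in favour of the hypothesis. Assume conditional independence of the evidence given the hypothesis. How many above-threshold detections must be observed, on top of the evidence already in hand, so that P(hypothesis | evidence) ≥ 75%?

Prior odds = 0.023/0.977 = 23/977.
Combined Bayes factor of the evidence already in hand = 15 × 2.5 = 37.5.
Odds after that evidence = (23/977) × 37.5 = 1725/1954.
Target odds = 0.75/0.25 = 3.
Need 1.2ⁿ ≥ 3 ÷ (1725/1954) = 1954/575.
1.2⁶ = 46656/15625 falls short of 1954/575 but 1.2⁷ = 279936/78125 reaches it, so n = 7.

7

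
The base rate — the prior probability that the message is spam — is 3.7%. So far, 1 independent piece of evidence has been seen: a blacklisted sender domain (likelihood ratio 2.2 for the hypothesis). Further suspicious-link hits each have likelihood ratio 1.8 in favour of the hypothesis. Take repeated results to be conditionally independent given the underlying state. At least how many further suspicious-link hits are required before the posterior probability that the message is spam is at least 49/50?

11

Prior odds = 0.037/0.963 = 37/963.
Bayes factor of the evidence already in hand = 2.2.
Odds after that evidence = (37/963) × 2.2 = 407/4815.
Target odds = 0.98/0.02 = 49.
Need 1.8ⁿ ≥ 49 ÷ (407/4815) = 235935/407.
1.8¹⁰ ≈357.047 falls short of 235935/407 but 1.8¹¹ ≈642.684 reaches it, so n = 11.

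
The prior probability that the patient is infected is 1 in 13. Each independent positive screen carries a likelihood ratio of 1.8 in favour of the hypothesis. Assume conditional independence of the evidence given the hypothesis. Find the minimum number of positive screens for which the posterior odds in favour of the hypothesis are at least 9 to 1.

8

Prior odds = (1/13)/(12/13) = 1/12.
Likelihood ratio per positive screen = 1.8.
Target odds = 9.
Need (1/12) × 1.8ⁿ ≥ 9, i.e. 1.8ⁿ ≥ 108.
1.8⁷ = 4782969/78125 falls short of 108 but 1.8⁸ = 43046721/390625 reaches it, so n = 8.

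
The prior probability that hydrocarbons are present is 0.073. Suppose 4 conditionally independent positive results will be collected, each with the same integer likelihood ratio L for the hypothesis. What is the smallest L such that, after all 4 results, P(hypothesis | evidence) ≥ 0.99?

6

Prior odds = 0.073/0.927 = 73/927.
Target odds = 0.99/0.01 = 99.
Need L⁴ ≥ 99 ÷ (73/927) = 91773/73.
5⁴ = 625 < 91773/73 ≤ 1296 = 6⁴, so L = 6.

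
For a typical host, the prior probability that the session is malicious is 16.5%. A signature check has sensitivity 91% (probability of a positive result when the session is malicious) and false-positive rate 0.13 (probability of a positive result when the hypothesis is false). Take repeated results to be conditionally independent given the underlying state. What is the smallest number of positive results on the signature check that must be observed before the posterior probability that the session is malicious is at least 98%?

Prior odds: 0.165 ÷ 0.835 = 33/167.
Likelihood ratio of a positive result = 0.91/0.13 = 7.
Target odds: 0.98 ÷ 0.02 = 49.
Need (33/167) × 7ⁿ ≥ 49, i.e. 7ⁿ ≥ 8183/33.
7² = 49 falls short of 8183/33 but 7³ = 343 reaches it, so n = 3.

3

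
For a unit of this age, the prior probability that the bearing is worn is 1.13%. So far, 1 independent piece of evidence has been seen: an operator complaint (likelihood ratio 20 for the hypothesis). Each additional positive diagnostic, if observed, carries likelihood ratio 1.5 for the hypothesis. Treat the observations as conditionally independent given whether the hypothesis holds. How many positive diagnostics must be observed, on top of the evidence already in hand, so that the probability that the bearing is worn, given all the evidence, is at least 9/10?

10

Prior odds = 0.0113/0.9887 = 113/9887.
Bayes factor of the evidence already in hand = 20.
Odds after that evidence = (113/9887) × 20 = 2260/9887.
Target odds = 0.9/0.1 = 9.
Need 1.5ⁿ ≥ 9 ÷ (2260/9887) = 88983/2260.
1.5⁹ = 19683/512 falls short of 88983/2260 but 1.5¹⁰ = 59049/1024 reaches it, so n = 10.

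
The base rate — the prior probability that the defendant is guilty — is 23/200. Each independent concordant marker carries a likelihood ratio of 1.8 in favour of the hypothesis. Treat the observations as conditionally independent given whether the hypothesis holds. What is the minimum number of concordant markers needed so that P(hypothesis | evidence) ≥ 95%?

Prior odds = 0.115/0.885 = 23/177.
Likelihood ratio per concordant marker = 1.8.
Target posterior odds = 0.95/0.05 = 19.
Require 1.8ⁿ ≥ 19 ÷ (23/177) = 3363/23.
1.8⁸ = 43046721/390625 falls short of 3363/23 but 1.8⁹ = 387420489/1953125 reaches it, so n = 9.

9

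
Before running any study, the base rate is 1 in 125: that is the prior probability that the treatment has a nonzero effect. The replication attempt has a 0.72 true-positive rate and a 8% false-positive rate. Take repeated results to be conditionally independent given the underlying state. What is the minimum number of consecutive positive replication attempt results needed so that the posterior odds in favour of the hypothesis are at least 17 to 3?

3

Prior odds = 0.008/0.992 = 1/124.
Likelihood ratio of a positive result = 0.72/0.08 = 9.
Target odds = 17/3.
Need (1/124) × 9ⁿ ≥ 17/3, i.e. 9ⁿ ≥ 2108/3.
9² = 81 falls short of 2108/3 but 9³ = 729 reaches it, so n = 3.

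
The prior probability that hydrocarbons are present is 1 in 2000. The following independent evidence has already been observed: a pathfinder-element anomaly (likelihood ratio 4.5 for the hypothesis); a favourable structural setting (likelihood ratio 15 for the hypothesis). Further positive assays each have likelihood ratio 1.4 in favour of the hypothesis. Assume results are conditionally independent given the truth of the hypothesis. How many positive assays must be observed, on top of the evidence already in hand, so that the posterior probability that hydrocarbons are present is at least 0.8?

15

Prior odds = 0.0005/0.9995 = 1/1999.
Combined Bayes factor of the evidence already in hand = 4.5 × 15 = 67.5.
Odds after that evidence = (1/1999) × 67.5 = 135/3998.
Target odds = 0.8/0.2 = 4.
Need 1.4ⁿ ≥ 4 ÷ (135/3998) = 15992/135.
1.4¹⁴ ≈111.12 falls short of 15992/135 but 1.4¹⁵ ≈155.568 reaches it, so n = 15.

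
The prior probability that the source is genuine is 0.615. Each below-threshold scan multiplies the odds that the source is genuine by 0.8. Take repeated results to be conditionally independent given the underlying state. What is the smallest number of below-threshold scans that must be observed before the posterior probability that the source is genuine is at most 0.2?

Prior odds = 0.615/0.385 = 123/77.
Likelihood ratio per below-threshold scan = 0.8.
Target odds: 0.2 ÷ 0.8 = 0.25.
Need (123/77) × 0.8ⁿ ≤ 0.25, i.e. 0.8ⁿ ≤ 77/492.
0.8⁸ = 65536/390625 is still above 77/492 but 0.8⁹ = 262144/1953125 is at or below it, so n = 9.

9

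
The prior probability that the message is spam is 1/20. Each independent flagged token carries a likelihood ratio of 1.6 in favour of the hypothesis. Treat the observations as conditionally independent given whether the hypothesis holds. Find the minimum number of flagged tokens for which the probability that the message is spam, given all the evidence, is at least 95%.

13

Prior odds: 0.05 ÷ 0.95 = 1/19.
Likelihood ratio per flagged token = 1.6.
Target posterior odds = 0.95/0.05 = 19.
Need (1/19) × 1.6ⁿ ≥ 19, i.e. 1.6ⁿ ≥ 361.
1.6¹² ≈281.475 falls short of 361 but 1.6¹³ ≈450.36 reaches it, so n = 13.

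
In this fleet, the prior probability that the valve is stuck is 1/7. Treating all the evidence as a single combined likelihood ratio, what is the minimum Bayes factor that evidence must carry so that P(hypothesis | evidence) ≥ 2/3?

12

Prior odds = (1/7)/(6/7) = 1/6.
Target odds = (2/3)/(1/3) = 2.
Required Bayes factor = 2 ÷ (1/6) = 12.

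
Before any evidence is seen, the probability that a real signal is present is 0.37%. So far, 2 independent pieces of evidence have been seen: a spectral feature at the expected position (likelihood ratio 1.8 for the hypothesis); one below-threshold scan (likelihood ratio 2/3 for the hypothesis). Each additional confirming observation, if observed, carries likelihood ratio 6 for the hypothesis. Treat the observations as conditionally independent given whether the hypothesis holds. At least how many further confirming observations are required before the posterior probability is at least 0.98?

Prior odds = 0.0037/0.9963 = 37/9963.
Combined Bayes factor of the evidence already in hand = 1.8 × (2/3) = 1.2.
Odds after that evidence = (37/9963) × 1.2 = 74/16605.
Target odds = 0.98/0.02 = 49.
Need 6ⁿ ≥ 49 ÷ (74/16605) = 813645/74.
6⁵ = 7776 falls short of 813645/74 but 6⁶ = 46656 reaches it, so n = 6.

6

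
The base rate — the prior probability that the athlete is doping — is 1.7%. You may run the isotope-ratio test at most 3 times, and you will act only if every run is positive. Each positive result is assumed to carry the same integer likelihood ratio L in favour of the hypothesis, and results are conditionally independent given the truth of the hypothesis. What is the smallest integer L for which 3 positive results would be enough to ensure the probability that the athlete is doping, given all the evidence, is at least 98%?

15

Prior odds = 0.017/0.983 = 17/983.
Target odds = 0.98/0.02 = 49.
Need L³ ≥ 49 ÷ (17/983) = 48167/17.
14³ = 2744 < 48167/17 ≤ 3375 = 15³, so L = 15.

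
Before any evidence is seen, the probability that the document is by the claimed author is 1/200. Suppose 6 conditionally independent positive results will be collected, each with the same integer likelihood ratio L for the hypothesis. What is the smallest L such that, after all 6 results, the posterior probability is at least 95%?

Prior odds = 0.005/0.995 = 1/199.
Target odds = 0.95/0.05 = 19.
Need L⁶ ≥ 19 ÷ (1/199) = 3781.
3⁶ = 729 < 3781 ≤ 4096 = 4⁶, so L = 4.

4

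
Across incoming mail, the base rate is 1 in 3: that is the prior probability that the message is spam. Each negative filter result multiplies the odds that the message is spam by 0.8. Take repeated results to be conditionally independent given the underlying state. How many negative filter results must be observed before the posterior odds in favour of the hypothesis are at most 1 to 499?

25

Prior odds = (1/3)/(2/3) = 0.5.
Likelihood ratio per negative filter result = 0.8.
Target odds = 1/499.
Need 0.5 × 0.8ⁿ ≤ 1/499, i.e. 0.8ⁿ ≤ 2/499.
0.8²⁴ ≈0.00472237 is still above 2/499 but 0.8²⁵ ≈0.00377789 is at or below it, so n = 25.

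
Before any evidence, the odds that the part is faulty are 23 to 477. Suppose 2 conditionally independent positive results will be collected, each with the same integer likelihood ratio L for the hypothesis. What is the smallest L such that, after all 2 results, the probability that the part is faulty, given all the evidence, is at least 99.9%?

144

Prior odds = 23/477.
Target odds = 0.999/0.001 = 999.
Need L² ≥ 999 ÷ (23/477) = 476523/23.
143² = 20449 < 476523/23 ≤ 20736 = 144², so L = 144.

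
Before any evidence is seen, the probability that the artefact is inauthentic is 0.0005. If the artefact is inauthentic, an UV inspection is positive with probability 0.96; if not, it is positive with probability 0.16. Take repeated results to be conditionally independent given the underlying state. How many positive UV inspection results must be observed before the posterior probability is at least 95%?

Prior odds: 0.0005 ÷ 0.9995 = 1/1999.
Likelihood ratio of a positive = 0.96/0.16 = 6.
Target posterior odds = 0.95/0.05 = 19.
Need (1/1999) × 6ⁿ ≥ 19, i.e. 6ⁿ ≥ 37981.
6⁵ = 7776 falls short of 37981 but 6⁶ = 46656 reaches it, so n = 6.

6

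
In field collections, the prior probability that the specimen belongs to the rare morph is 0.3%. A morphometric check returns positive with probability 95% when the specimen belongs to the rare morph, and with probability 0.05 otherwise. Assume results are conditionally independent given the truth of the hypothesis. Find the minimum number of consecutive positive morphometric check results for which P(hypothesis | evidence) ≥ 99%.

4

Prior odds = 0.003/0.997 = 3/997.
Likelihood ratio of a positive result = 0.95/0.05 = 19.
Target odds: 0.99 ÷ 0.01 = 99.
Require 19ⁿ ≥ 99 ÷ (3/997) = 32901.
19³ = 6859 falls short of 32901 but 19⁴ = 130321 reaches it, so n = 4.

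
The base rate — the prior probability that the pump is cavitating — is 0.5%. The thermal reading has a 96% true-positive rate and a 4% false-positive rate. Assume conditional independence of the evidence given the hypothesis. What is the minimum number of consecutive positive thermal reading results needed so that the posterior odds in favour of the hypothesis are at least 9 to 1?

Prior odds = 0.005/0.995 = 1/199.
Likelihood ratio of a positive result = 0.96/0.04 = 24.
Target odds = 9.
Require 24ⁿ ≥ 9 ÷ (1/199) = 1791.
24² = 576 falls short of 1791 but 24³ = 13824 reaches it, so n = 3.

3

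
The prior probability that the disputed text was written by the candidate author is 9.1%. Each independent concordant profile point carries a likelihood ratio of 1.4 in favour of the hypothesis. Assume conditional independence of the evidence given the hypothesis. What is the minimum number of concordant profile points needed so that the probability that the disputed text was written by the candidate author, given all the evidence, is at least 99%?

21

Prior odds = 0.091/0.909 = 91/909.
Likelihood ratio per concordant profile point = 1.4.
Target odds: 0.99 ÷ 0.01 = 99.
Require 1.4ⁿ ≥ 99 ÷ (91/909) = 89991/91.
1.4²⁰ ≈836.683 falls short of 89991/91 but 1.4²¹ ≈1171.36 reaches it, so n = 21.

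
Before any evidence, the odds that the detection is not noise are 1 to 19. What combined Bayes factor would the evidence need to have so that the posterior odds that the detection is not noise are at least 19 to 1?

Prior odds = 1/19.
Target odds = 19.
Required Bayes factor = 19 ÷ (1/19) = 361.

361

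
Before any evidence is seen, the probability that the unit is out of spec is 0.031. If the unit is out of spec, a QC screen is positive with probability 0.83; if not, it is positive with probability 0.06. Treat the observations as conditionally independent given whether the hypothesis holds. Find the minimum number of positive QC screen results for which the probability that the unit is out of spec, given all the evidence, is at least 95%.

Prior odds = 0.031/0.969 = 31/969.
Likelihood ratio of a positive = 0.83/0.06 = 83/6.
Target odds: 0.95 ÷ 0.05 = 19.
Require (83/6)ⁿ ≥ 19 ÷ (31/969) = 18411/31.
(83/6)² = 6889/36 falls short of 18411/31 but (83/6)³ = 571787/216 reaches it, so n = 3.

3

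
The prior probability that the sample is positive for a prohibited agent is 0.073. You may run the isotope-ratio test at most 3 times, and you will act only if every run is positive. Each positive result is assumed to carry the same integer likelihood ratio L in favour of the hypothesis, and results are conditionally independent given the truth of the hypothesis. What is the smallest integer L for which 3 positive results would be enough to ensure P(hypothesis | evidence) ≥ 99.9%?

Prior odds = 0.073/0.927 = 73/927.
Target odds = 0.999/0.001 = 999.
Need L³ ≥ 999 ÷ (73/927) = 926073/73.
23³ = 12167 < 926073/73 ≤ 13824 = 24³, so L = 24.

24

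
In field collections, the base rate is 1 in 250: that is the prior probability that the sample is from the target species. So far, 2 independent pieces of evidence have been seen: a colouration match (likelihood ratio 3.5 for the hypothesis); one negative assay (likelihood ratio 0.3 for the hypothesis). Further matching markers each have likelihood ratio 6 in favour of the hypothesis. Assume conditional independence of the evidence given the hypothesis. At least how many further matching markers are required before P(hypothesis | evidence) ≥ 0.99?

6

Prior odds = 0.004/0.996 = 1/249.
Combined Bayes factor of the evidence already in hand = 3.5 × 0.3 = 1.05.
Odds after that evidence = (1/249) × 1.05 = 7/1660.
Target odds = 0.99/0.01 = 99.
Need 6ⁿ ≥ 99 ÷ (7/1660) = 164340/7.
6⁵ = 7776 falls short of 164340/7 but 6⁶ = 46656 reaches it, so n = 6.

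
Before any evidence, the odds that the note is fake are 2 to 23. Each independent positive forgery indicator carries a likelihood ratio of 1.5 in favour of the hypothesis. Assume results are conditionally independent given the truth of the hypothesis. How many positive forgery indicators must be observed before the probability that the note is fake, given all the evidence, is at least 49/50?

16

Prior odds = 2/23.
Likelihood ratio per positive forgery indicator = 1.5.
Target odds: 0.98 ÷ 0.02 = 49.
Need (2/23) × 1.5ⁿ ≥ 49, i.e. 1.5ⁿ ≥ 563.5.
1.5¹⁵ = 14348907/32768 falls short of 563.5 but 1.5¹⁶ = 43046721/65536 reaches it, so n = 16.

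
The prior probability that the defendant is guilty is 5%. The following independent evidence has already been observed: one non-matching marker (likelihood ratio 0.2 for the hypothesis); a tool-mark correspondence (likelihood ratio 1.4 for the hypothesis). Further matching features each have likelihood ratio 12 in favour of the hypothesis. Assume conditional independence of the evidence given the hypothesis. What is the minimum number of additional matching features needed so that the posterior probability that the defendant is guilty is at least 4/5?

3

Prior odds = 0.05/0.95 = 1/19.
Combined Bayes factor of the evidence already in hand = 0.2 × 1.4 = 0.28.
Odds after that evidence = (1/19) × 0.28 = 7/475.
Target odds = 0.8/0.2 = 4.
Need 12ⁿ ≥ 4 ÷ (7/475) = 1900/7.
12² = 144 falls short of 1900/7 but 12³ = 1728 reaches it, so n = 3.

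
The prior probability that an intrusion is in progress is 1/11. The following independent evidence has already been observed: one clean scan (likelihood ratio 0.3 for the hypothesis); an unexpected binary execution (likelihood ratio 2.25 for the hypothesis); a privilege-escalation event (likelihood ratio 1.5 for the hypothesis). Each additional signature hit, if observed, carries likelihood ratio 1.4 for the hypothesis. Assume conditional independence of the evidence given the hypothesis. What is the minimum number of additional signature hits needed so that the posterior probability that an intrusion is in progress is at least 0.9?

14

Prior odds = (1/11)/(10/11) = 0.1.
Combined Bayes factor of the evidence already in hand = 0.3 × 2.25 × 1.5 = 1.0125.
Odds after that evidence = 0.1 × 1.0125 = 0.10125.
Target odds = 0.9/0.1 = 9.
Need 1.4ⁿ ≥ 9 ÷ 0.10125 = 800/9.
1.4¹³ ≈79.3715 falls short of 800/9 but 1.4¹⁴ ≈111.12 reaches it, so n = 14.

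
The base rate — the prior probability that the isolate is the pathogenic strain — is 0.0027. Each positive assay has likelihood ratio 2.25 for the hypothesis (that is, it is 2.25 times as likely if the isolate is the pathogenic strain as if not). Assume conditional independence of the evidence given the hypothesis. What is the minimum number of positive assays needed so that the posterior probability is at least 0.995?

Prior odds: 0.0027 ÷ 0.9973 = 27/9973.
Likelihood ratio per positive assay = 2.25.
Target posterior odds = 0.995/0.005 = 199.
Require 2.25ⁿ ≥ 199 ÷ (27/9973) = 1984627/27.
2.25¹³ ≈37876.8 falls short of 1984627/27 but 2.25¹⁴ ≈85222.7 reaches it, so n = 14.

14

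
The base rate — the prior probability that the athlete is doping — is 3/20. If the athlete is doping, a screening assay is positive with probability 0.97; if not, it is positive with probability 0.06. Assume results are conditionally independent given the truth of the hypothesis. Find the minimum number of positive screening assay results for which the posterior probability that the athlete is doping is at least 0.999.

Prior odds = 0.15/0.85 = 3/17.
Likelihood ratio of a positive = 0.97/0.06 = 97/6.
Target posterior odds = 0.999/0.001 = 999.
Require (97/6)ⁿ ≥ 999 ÷ (3/17) = 5661.
(97/6)³ = 912673/216 falls short of 5661 but (97/6)⁴ = 88529281/1296 reaches it, so n = 4.

4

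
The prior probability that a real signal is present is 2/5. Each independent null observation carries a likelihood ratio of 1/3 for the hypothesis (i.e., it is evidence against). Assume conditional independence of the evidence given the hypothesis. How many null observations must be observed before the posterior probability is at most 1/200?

5

Prior odds: 0.4 ÷ 0.6 = 2/3.
Likelihood ratio per null observation = 1/3.
Target posterior odds = 0.005/0.995 = 1/199.
Require (1/3)ⁿ ≤ 1/199 ÷ (2/3) = 3/398.
(1/3)⁴ = 1/81 is still above 3/398 but (1/3)⁵ = 1/243 is at or below it, so n = 5.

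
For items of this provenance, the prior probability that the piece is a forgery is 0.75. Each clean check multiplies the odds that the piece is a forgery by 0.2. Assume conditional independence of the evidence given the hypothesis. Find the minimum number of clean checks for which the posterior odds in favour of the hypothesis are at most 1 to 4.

2

Prior odds: 0.75 ÷ 0.25 = 3.
Likelihood ratio per clean check = 0.2.
Target odds = 0.25.
Require 0.2ⁿ ≤ 0.25 ÷ 3 = 1/12.
0.2¹ = 0.2 is still above 1/12 but 0.2² = 0.04 is at or below it, so n = 2.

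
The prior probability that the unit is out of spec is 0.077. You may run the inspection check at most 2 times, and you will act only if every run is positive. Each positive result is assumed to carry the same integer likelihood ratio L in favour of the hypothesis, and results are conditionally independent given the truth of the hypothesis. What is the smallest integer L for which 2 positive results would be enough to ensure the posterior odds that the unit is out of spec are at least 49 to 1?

25

Prior odds = 0.077/0.923 = 77/923.
Target odds = 49.
Need L² ≥ 49 ÷ (77/923) = 6461/11.
24² = 576 < 6461/11 ≤ 625 = 25², so L = 25.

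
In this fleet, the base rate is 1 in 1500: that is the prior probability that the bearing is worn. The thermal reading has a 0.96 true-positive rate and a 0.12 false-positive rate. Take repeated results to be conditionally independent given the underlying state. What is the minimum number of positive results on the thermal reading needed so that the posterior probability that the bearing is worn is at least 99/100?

6

Prior odds: (1/1500) ÷ (1499/1500) = 1/1499.
Likelihood ratio of a positive result = 0.96/0.12 = 8.
Target posterior odds = 0.99/0.01 = 99.
Need (1/1499) × 8ⁿ ≥ 99, i.e. 8ⁿ ≥ 148401.
8⁵ = 32768 falls short of 148401 but 8⁶ = 262144 reaches it, so n = 6.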